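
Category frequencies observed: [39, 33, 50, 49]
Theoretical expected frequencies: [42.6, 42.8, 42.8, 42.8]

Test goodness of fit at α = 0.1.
Chi-square goodness of fit test:
H₀: observed counts match expected distribution
H₁: observed counts differ from expected distribution
df = k - 1 = 3
χ² = Σ(O - E)²/E
   = (39 - 42.6)²/42.6 + (33 - 42.8)²/42.8 + (50 - 42.8)²/42.8 + (49 - 42.8)²/42.8
   = 0.304 + 2.244 + 1.211 + 0.898
   = 4.66
p-value = 0.1987

Since p-value > α = 0.1, we fail to reject H₀.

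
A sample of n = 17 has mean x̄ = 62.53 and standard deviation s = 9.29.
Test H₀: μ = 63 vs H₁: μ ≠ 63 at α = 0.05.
One-sample t-test:
H₀: μ = 63
H₁: μ ≠ 63
df = n - 1 = 16
t = (x̄ - μ₀) / (s/√n) = (62.53 - 63) / (9.29/√17) = -0.209
p-value = 0.8374

Since p-value > α = 0.05, we fail to reject H₀.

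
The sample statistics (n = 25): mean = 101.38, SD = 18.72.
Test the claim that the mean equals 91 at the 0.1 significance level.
One-sample t-test:
H₀: μ = 91
H₁: μ ≠ 91
df = n - 1 = 24
t = (x̄ - μ₀) / (s/√n) = (101.38 - 91) / (18.72/√25) = 2.772
p-value = 0.0106

Since p-value < α = 0.1, we reject H₀.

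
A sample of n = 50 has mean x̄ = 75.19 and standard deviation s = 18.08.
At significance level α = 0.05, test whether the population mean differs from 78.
One-sample t-test:
H₀: μ = 78
H₁: μ ≠ 78
df = n - 1 = 49
t = (x̄ - μ₀) / (s/√n) = (75.19 - 78) / (18.08/√50) = -1.099
p-value = 0.2771

Since p-value > α = 0.05, we fail to reject H₀.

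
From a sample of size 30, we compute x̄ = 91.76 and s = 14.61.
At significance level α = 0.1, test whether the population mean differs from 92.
One-sample t-test:
H₀: μ = 92
H₁: μ ≠ 92
df = n - 1 = 29
t = (x̄ - μ₀) / (s/√n) = (91.76 - 92) / (14.61/√30) = -0.090
p-value = 0.9289

Since p-value > α = 0.1, we fail to reject H₀.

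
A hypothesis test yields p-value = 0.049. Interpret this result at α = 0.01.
Since p = 0.049 > α = 0.01, fail to reject H₀.
There is insufficient evidence to reject the null hypothesis; the result is not statistically significant at the 0.01 level.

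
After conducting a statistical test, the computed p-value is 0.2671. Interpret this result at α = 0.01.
Since p = 0.2671 > α = 0.01, fail to reject H₀.
There is insufficient evidence to reject the null hypothesis; the result is not statistically significant at the 0.01 level.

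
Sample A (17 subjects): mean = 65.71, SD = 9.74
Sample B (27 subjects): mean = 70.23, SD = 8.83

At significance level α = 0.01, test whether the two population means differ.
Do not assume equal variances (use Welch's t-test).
Welch's two-sample t-test:
H₀: μ₁ = μ₂
H₁: μ₁ ≠ μ₂
s₁²/n₁ = 9.74²/17 = 5.5804,  s₂²/n₂ = 8.83²/27 = 2.8877
SE = √(s₁²/n₁ + s₂²/n₂) = √(5.5804 + 2.8877) = 2.9100
df (Welch-Satterthwaite) = (s₁²/n₁ + s₂²/n₂)² / [(s₁²/n₁)²/(n₁-1) + (s₂²/n₂)²/(n₂-1)] ≈ 31.63
t = (x̄₁ - x̄₂) / SE = (65.71 - 70.23) / 2.9100 = -4.52 / 2.9100 = -1.553
p-value = 0.1303

Since p-value > α = 0.01, we fail to reject H₀.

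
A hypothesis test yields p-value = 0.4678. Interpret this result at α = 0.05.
Since p = 0.4678 > α = 0.05, fail to reject H₀.
There is insufficient evidence to reject the null hypothesis; the result is not statistically significant at the 0.05 level.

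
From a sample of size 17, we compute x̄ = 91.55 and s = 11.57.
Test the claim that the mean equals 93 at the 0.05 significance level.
One-sample t-test:
H₀: μ = 93
H₁: μ ≠ 93
df = n - 1 = 16
t = (x̄ - μ₀) / (s/√n) = (91.55 - 93) / (11.57/√17) = -0.517
p-value = 0.6124

Since p-value > α = 0.05, we fail to reject H₀.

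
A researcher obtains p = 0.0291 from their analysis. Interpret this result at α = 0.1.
Since p = 0.0291 < α = 0.1, reject H₀.
There is sufficient evidence to reject the null hypothesis; the result is statistically significant at the 0.1 level.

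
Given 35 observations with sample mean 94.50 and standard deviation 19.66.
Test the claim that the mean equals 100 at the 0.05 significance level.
One-sample t-test:
H₀: μ = 100
H₁: μ ≠ 100
df = n - 1 = 34
t = (x̄ - μ₀) / (s/√n) = (94.50 - 100) / (19.66/√35) = -1.655
p-value = 0.1071

Since p-value > α = 0.05, we fail to reject H₀.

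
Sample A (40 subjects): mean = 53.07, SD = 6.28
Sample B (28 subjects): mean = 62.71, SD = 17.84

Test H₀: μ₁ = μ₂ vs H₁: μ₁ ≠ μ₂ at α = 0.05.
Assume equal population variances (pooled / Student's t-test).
Student's two-sample t-test (equal variances):
H₀: μ₁ = μ₂
H₁: μ₁ ≠ μ₂
df = n₁ + n₂ - 2 = 66
Pooled variance s_p² = [(n₁-1)s₁² + (n₂-1)s₂²] / (n₁ + n₂ - 2) = [(39)(6.28²) + (27)(17.84²)] / 66 = 153.5041
SE = √(s_p²(1/n₁ + 1/n₂)) = √(153.5041 × (1/40 + 1/28)) = 3.0528
t = (x̄₁ - x̄₂) / SE = (53.07 - 62.71) / 3.0528 = -9.64 / 3.0528 = -3.158
p-value = 0.0024

Since p-value < α = 0.05, we reject H₀.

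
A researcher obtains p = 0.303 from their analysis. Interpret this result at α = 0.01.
Since p = 0.303 > α = 0.01, fail to reject H₀.
There is insufficient evidence to reject the null hypothesis; the result is not statistically significant at the 0.01 level.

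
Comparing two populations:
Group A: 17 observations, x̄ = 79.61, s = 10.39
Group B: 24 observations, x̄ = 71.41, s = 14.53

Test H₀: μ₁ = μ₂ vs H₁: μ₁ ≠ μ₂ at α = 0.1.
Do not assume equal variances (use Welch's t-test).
Welch's two-sample t-test:
H₀: μ₁ = μ₂
H₁: μ₁ ≠ μ₂
s₁²/n₁ = 10.39²/17 = 6.3501,  s₂²/n₂ = 14.53²/24 = 8.7967
SE = √(s₁²/n₁ + s₂²/n₂) = √(6.3501 + 8.7967) = 3.8919
df (Welch-Satterthwaite) = (s₁²/n₁ + s₂²/n₂)² / [(s₁²/n₁)²/(n₁-1) + (s₂²/n₂)²/(n₂-1)] ≈ 38.99
t = (x̄₁ - x̄₂) / SE = (79.61 - 71.41) / 3.8919 = 8.20 / 3.8919 = 2.107
p-value = 0.0416

Since p-value < α = 0.1, we reject H₀.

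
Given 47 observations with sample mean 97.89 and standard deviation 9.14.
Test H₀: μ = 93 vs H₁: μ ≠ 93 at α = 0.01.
One-sample t-test:
H₀: μ = 93
H₁: μ ≠ 93
df = n - 1 = 46
t = (x̄ - μ₀) / (s/√n) = (97.89 - 93) / (9.14/√47) = 3.668
p-value = 0.0006

Since p-value < α = 0.01, we reject H₀.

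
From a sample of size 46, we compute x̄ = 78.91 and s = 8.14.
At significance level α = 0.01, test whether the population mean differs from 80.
One-sample t-test:
H₀: μ = 80
H₁: μ ≠ 80
df = n - 1 = 45
t = (x̄ - μ₀) / (s/√n) = (78.91 - 80) / (8.14/√46) = -0.908
p-value = 0.3686

Since p-value > α = 0.01, we fail to reject H₀.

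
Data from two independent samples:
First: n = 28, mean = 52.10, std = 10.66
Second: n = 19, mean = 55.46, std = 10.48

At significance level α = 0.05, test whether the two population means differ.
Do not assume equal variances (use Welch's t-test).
Welch's two-sample t-test:
H₀: μ₁ = μ₂
H₁: μ₁ ≠ μ₂
s₁²/n₁ = 10.66²/28 = 4.0584,  s₂²/n₂ = 10.48²/19 = 5.7805
SE = √(s₁²/n₁ + s₂²/n₂) = √(4.0584 + 5.7805) = 3.1367
df (Welch-Satterthwaite) = (s₁²/n₁ + s₂²/n₂)² / [(s₁²/n₁)²/(n₁-1) + (s₂²/n₂)²/(n₂-1)] ≈ 39.25
t = (x̄₁ - x̄₂) / SE = (52.10 - 55.46) / 3.1367 = -3.36 / 3.1367 = -1.071
p-value = 0.2906

Since p-value > α = 0.05, we fail to reject H₀.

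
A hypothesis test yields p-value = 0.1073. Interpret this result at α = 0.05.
Since p = 0.1073 > α = 0.05, fail to reject H₀.
There is insufficient evidence to reject the null hypothesis; the result is not statistically significant at the 0.05 level.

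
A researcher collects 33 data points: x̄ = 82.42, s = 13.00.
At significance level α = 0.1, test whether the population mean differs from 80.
One-sample t-test:
H₀: μ = 80
H₁: μ ≠ 80
df = n - 1 = 32
t = (x̄ - μ₀) / (s/√n) = (82.42 - 80) / (13.00/√33) = 1.069
p-value = 0.2929

Since p-value > α = 0.1, we fail to reject H₀.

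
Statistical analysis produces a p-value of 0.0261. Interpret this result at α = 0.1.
Since p = 0.0261 < α = 0.1, reject H₀.
There is sufficient evidence to reject the null hypothesis; the result is statistically significant at the 0.1 level.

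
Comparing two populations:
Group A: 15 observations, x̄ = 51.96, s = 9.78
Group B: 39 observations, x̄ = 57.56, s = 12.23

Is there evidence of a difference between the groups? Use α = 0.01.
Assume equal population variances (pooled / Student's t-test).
Student's two-sample t-test (equal variances):
H₀: μ₁ = μ₂
H₁: μ₁ ≠ μ₂
df = n₁ + n₂ - 2 = 52
Pooled variance s_p² = [(n₁-1)s₁² + (n₂-1)s₂²] / (n₁ + n₂ - 2) = [(14)(9.78²) + (38)(12.23²)] / 52 = 135.0548
SE = √(s_p²(1/n₁ + 1/n₂)) = √(135.0548 × (1/15 + 1/39)) = 3.5308
t = (x̄₁ - x̄₂) / SE = (51.96 - 57.56) / 3.5308 = -5.60 / 3.5308 = -1.586
p-value = 0.1188

Since p-value > α = 0.01, we fail to reject H₀.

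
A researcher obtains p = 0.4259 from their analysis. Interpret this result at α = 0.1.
Since p = 0.4259 > α = 0.1, fail to reject H₀.
There is insufficient evidence to reject the null hypothesis; the result is not statistically significant at the 0.1 level.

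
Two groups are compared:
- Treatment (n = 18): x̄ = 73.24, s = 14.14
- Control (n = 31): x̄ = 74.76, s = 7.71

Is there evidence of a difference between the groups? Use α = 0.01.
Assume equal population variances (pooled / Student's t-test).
Student's two-sample t-test (equal variances):
H₀: μ₁ = μ₂
H₁: μ₁ ≠ μ₂
df = n₁ + n₂ - 2 = 47
Pooled variance s_p² = [(n₁-1)s₁² + (n₂-1)s₂²] / (n₁ + n₂ - 2) = [(17)(14.14²) + (30)(7.71²)] / 47 = 110.2616
SE = √(s_p²(1/n₁ + 1/n₂)) = √(110.2616 × (1/18 + 1/31)) = 3.1117
t = (x̄₁ - x̄₂) / SE = (73.24 - 74.76) / 3.1117 = -1.52 / 3.1117 = -0.488
p-value = 0.6275

Since p-value > α = 0.01, we fail to reject H₀.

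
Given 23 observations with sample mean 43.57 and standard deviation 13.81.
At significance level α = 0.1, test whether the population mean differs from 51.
One-sample t-test:
H₀: μ = 51
H₁: μ ≠ 51
df = n - 1 = 22
t = (x̄ - μ₀) / (s/√n) = (43.57 - 51) / (13.81/√23) = -2.580
p-value = 0.0171

Since p-value < α = 0.1, we reject H₀.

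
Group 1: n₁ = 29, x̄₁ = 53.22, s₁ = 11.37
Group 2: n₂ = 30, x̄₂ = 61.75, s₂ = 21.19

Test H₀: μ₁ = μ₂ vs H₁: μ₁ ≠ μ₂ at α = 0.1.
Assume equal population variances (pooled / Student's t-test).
Student's two-sample t-test (equal variances):
H₀: μ₁ = μ₂
H₁: μ₁ ≠ μ₂
df = n₁ + n₂ - 2 = 57
Pooled variance s_p² = [(n₁-1)s₁² + (n₂-1)s₂²] / (n₁ + n₂ - 2) = [(28)(11.37²) + (29)(21.19²)] / 57 = 291.9512
SE = √(s_p²(1/n₁ + 1/n₂)) = √(291.9512 × (1/29 + 1/30)) = 4.4496
t = (x̄₁ - x̄₂) / SE = (53.22 - 61.75) / 4.4496 = -8.53 / 4.4496 = -1.917
p-value = 0.0603

Since p-value < α = 0.1, we reject H₀.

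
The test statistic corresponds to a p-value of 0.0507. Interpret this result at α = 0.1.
Since p = 0.0507 < α = 0.1, reject H₀.
There is sufficient evidence to reject the null hypothesis; the result is statistically significant at the 0.1 level.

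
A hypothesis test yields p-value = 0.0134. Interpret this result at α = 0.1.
Since p = 0.0134 < α = 0.1, reject H₀.
There is sufficient evidence to reject the null hypothesis; the result is statistically significant at the 0.1 level.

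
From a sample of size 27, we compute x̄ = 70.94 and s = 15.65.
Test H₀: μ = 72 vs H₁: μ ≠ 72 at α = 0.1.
One-sample t-test:
H₀: μ = 72
H₁: μ ≠ 72
df = n - 1 = 26
t = (x̄ - μ₀) / (s/√n) = (70.94 - 72) / (15.65/√27) = -0.352
p-value = 0.7277

Since p-value > α = 0.1, we fail to reject H₀.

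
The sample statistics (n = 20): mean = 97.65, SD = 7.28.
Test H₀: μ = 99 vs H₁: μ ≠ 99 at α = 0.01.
One-sample t-test:
H₀: μ = 99
H₁: μ ≠ 99
df = n - 1 = 19
t = (x̄ - μ₀) / (s/√n) = (97.65 - 99) / (7.28/√20) = -0.829
p-value = 0.4172

Since p-value > α = 0.01, we fail to reject H₀.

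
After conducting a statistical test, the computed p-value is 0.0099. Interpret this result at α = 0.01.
Since p = 0.0099 < α = 0.01, reject H₀.
There is sufficient evidence to reject the null hypothesis; the result is statistically significant at the 0.01 level.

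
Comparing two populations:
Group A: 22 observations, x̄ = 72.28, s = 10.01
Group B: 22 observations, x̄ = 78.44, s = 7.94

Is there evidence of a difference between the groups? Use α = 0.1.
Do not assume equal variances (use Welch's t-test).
Welch's two-sample t-test:
H₀: μ₁ = μ₂
H₁: μ₁ ≠ μ₂
s₁²/n₁ = 10.01²/22 = 4.5545,  s₂²/n₂ = 7.94²/22 = 2.8656
SE = √(s₁²/n₁ + s₂²/n₂) = √(4.5545 + 2.8656) = 2.7240
df (Welch-Satterthwaite) = (s₁²/n₁ + s₂²/n₂)² / [(s₁²/n₁)²/(n₁-1) + (s₂²/n₂)²/(n₂-1)] ≈ 39.93
t = (x̄₁ - x̄₂) / SE = (72.28 - 78.44) / 2.7240 = -6.16 / 2.7240 = -2.261
p-value = 0.0293

Since p-value < α = 0.1, we reject H₀.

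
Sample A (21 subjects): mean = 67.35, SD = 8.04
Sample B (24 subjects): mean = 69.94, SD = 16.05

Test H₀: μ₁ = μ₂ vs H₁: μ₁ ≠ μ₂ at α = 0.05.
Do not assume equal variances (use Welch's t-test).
Welch's two-sample t-test:
H₀: μ₁ = μ₂
H₁: μ₁ ≠ μ₂
s₁²/n₁ = 8.04²/21 = 3.0782,  s₂²/n₂ = 16.05²/24 = 10.7334
SE = √(s₁²/n₁ + s₂²/n₂) = √(3.0782 + 10.7334) = 3.7164
df (Welch-Satterthwaite) = (s₁²/n₁ + s₂²/n₂)² / [(s₁²/n₁)²/(n₁-1) + (s₂²/n₂)²/(n₂-1)] ≈ 34.79
t = (x̄₁ - x̄₂) / SE = (67.35 - 69.94) / 3.7164 = -2.59 / 3.7164 = -0.697
p-value = 0.4905

Since p-value > α = 0.05, we fail to reject H₀.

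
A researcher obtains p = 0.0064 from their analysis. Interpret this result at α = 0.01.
Since p = 0.0064 < α = 0.01, reject H₀.
There is sufficient evidence to reject the null hypothesis; the result is statistically significant at the 0.01 level.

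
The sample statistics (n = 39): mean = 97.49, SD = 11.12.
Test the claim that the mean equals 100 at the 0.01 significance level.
One-sample t-test:
H₀: μ = 100
H₁: μ ≠ 100
df = n - 1 = 38
t = (x̄ - μ₀) / (s/√n) = (97.49 - 100) / (11.12/√39) = -1.410
p-value = 0.1668

Since p-value > α = 0.01, we fail to reject H₀.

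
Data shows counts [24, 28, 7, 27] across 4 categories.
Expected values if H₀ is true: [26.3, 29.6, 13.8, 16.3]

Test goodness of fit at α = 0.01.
Chi-square goodness of fit test:
H₀: observed counts match expected distribution
H₁: observed counts differ from expected distribution
df = k - 1 = 3
χ² = Σ(O - E)²/E
   = (24 - 26.3)²/26.3 + (28 - 29.6)²/29.6 + (7 - 13.8)²/13.8 + (27 - 16.3)²/16.3
   = 0.201 + 0.086 + 3.351 + 7.024
   = 10.66
p-value = 0.0137

Since p-value > α = 0.01, we fail to reject H₀.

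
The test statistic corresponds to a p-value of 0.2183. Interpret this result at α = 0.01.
Since p = 0.2183 > α = 0.01, fail to reject H₀.
There is insufficient evidence to reject the null hypothesis; the result is not statistically significant at the 0.01 level.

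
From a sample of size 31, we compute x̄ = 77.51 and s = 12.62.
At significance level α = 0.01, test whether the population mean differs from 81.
One-sample t-test:
H₀: μ = 81
H₁: μ ≠ 81
df = n - 1 = 30
t = (x̄ - μ₀) / (s/√n) = (77.51 - 81) / (12.62/√31) = -1.540
p-value = 0.1341

Since p-value > α = 0.01, we fail to reject H₀.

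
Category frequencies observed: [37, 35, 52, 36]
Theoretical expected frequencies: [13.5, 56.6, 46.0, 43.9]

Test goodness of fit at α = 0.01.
Chi-square goodness of fit test:
H₀: observed counts match expected distribution
H₁: observed counts differ from expected distribution
df = k - 1 = 3
χ² = Σ(O - E)²/E
   = (37 - 13.5)²/13.5 + (35 - 56.6)²/56.6 + (52 - 46.0)²/46.0 + (36 - 43.9)²/43.9
   = 40.907 + 8.243 + 0.783 + 1.422
   = 51.35
p-value < 0.0001

Since p-value < α = 0.01, we reject H₀.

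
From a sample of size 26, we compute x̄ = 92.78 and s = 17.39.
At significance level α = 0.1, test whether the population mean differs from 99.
One-sample t-test:
H₀: μ = 99
H₁: μ ≠ 99
df = n - 1 = 25
t = (x̄ - μ₀) / (s/√n) = (92.78 - 99) / (17.39/√26) = -1.824
p-value = 0.0802

Since p-value < α = 0.1, we reject H₀.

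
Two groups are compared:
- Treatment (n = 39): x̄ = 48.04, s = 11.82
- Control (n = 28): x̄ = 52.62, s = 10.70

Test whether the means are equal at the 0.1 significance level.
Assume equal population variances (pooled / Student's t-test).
Student's two-sample t-test (equal variances):
H₀: μ₁ = μ₂
H₁: μ₁ ≠ μ₂
df = n₁ + n₂ - 2 = 65
Pooled variance s_p² = [(n₁-1)s₁² + (n₂-1)s₂²] / (n₁ + n₂ - 2) = [(38)(11.82²) + (27)(10.70²)] / 65 = 129.2354
SE = √(s_p²(1/n₁ + 1/n₂)) = √(129.2354 × (1/39 + 1/28)) = 2.8159
t = (x̄₁ - x̄₂) / SE = (48.04 - 52.62) / 2.8159 = -4.58 / 2.8159 = -1.626
p-value = 0.1087

Since p-value > α = 0.1, we fail to reject H₀.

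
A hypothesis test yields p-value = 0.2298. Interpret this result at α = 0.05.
Since p = 0.2298 > α = 0.05, fail to reject H₀.
There is insufficient evidence to reject the null hypothesis; the result is not statistically significant at the 0.05 level.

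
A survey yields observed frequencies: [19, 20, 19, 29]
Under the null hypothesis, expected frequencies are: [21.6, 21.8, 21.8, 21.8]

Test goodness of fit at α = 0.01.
Chi-square goodness of fit test:
H₀: observed counts match expected distribution
H₁: observed counts differ from expected distribution
df = k - 1 = 3
χ² = Σ(O - E)²/E
   = (19 - 21.6)²/21.6 + (20 - 21.8)²/21.8 + (19 - 21.8)²/21.8 + (29 - 21.8)²/21.8
   = 0.313 + 0.149 + 0.360 + 2.378
   = 3.20
p-value = 0.3619

Since p-value > α = 0.01, we fail to reject H₀.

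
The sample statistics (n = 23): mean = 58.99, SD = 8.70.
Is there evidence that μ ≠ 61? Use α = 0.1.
One-sample t-test:
H₀: μ = 61
H₁: μ ≠ 61
df = n - 1 = 22
t = (x̄ - μ₀) / (s/√n) = (58.99 - 61) / (8.70/√23) = -1.108
p-value = 0.2798

Since p-value > α = 0.1, we fail to reject H₀.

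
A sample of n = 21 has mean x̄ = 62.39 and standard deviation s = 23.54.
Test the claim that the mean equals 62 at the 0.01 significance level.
One-sample t-test:
H₀: μ = 62
H₁: μ ≠ 62
df = n - 1 = 20
t = (x̄ - μ₀) / (s/√n) = (62.39 - 62) / (23.54/√21) = 0.076
p-value = 0.9402

Since p-value > α = 0.01, we fail to reject H₀.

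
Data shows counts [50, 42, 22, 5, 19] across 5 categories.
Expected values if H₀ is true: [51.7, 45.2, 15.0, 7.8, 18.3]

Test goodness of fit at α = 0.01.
Chi-square goodness of fit test:
H₀: observed counts match expected distribution
H₁: observed counts differ from expected distribution
df = k - 1 = 4
χ² = Σ(O - E)²/E
   = (50 - 51.7)²/51.7 + (42 - 45.2)²/45.2 + (22 - 15.0)²/15.0 + (5 - 7.8)²/7.8 + (19 - 18.3)²/18.3
   = 0.056 + 0.227 + 3.267 + 1.005 + 0.027
   = 4.58
p-value = 0.3330

Since p-value > α = 0.01, we fail to reject H₀.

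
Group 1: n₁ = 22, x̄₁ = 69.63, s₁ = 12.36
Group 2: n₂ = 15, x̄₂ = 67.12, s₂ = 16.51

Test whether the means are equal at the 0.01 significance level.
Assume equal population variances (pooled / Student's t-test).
Student's two-sample t-test (equal variances):
H₀: μ₁ = μ₂
H₁: μ₁ ≠ μ₂
df = n₁ + n₂ - 2 = 35
Pooled variance s_p² = [(n₁-1)s₁² + (n₂-1)s₂²] / (n₁ + n₂ - 2) = [(21)(12.36²) + (14)(16.51²)] / 35 = 200.6938
SE = √(s_p²(1/n₁ + 1/n₂)) = √(200.6938 × (1/22 + 1/15)) = 4.7436
t = (x̄₁ - x̄₂) / SE = (69.63 - 67.12) / 4.7436 = 2.51 / 4.7436 = 0.529
p-value = 0.6001

Since p-value > α = 0.01, we fail to reject H₀.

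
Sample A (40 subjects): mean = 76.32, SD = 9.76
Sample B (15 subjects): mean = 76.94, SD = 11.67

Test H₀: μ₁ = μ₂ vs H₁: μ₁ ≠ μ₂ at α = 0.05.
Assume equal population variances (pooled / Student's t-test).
Student's two-sample t-test (equal variances):
H₀: μ₁ = μ₂
H₁: μ₁ ≠ μ₂
df = n₁ + n₂ - 2 = 53
Pooled variance s_p² = [(n₁-1)s₁² + (n₂-1)s₂²] / (n₁ + n₂ - 2) = [(39)(9.76²) + (14)(11.67²)] / 53 = 106.0696
SE = √(s_p²(1/n₁ + 1/n₂)) = √(106.0696 × (1/40 + 1/15)) = 3.1182
t = (x̄₁ - x̄₂) / SE = (76.32 - 76.94) / 3.1182 = -0.62 / 3.1182 = -0.199
p-value = 0.8432

Since p-value > α = 0.05, we fail to reject H₀.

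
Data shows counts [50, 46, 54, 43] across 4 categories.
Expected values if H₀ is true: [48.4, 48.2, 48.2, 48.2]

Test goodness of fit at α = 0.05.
Chi-square goodness of fit test:
H₀: observed counts match expected distribution
H₁: observed counts differ from expected distribution
df = k - 1 = 3
χ² = Σ(O - E)²/E
   = (50 - 48.4)²/48.4 + (46 - 48.2)²/48.2 + (54 - 48.2)²/48.2 + (43 - 48.2)²/48.2
   = 0.053 + 0.100 + 0.698 + 0.561
   = 1.41
p-value = 0.7027

Since p-value > α = 0.05, we fail to reject H₀.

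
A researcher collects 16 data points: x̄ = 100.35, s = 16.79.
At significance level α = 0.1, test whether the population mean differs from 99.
One-sample t-test:
H₀: μ = 99
H₁: μ ≠ 99
df = n - 1 = 15
t = (x̄ - μ₀) / (s/√n) = (100.35 - 99) / (16.79/√16) = 0.322
p-value = 0.7522

Since p-value > α = 0.1, we fail to reject H₀.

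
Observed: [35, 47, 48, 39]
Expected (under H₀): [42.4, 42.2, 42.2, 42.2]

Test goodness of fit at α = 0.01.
Chi-square goodness of fit test:
H₀: observed counts match expected distribution
H₁: observed counts differ from expected distribution
df = k - 1 = 3
χ² = Σ(O - E)²/E
   = (35 - 42.4)²/42.4 + (47 - 42.2)²/42.2 + (48 - 42.2)²/42.2 + (39 - 42.2)²/42.2
   = 1.292 + 0.546 + 0.797 + 0.243
   = 2.88
p-value = 0.4109

Since p-value > α = 0.01, we fail to reject H₀.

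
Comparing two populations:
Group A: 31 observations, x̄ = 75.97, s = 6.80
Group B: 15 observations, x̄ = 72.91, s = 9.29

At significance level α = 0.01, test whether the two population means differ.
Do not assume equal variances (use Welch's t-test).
Welch's two-sample t-test:
H₀: μ₁ = μ₂
H₁: μ₁ ≠ μ₂
s₁²/n₁ = 6.80²/31 = 1.4916,  s₂²/n₂ = 9.29²/15 = 5.7536
SE = √(s₁²/n₁ + s₂²/n₂) = √(1.4916 + 5.7536) = 2.6917
df (Welch-Satterthwaite) = (s₁²/n₁ + s₂²/n₂)² / [(s₁²/n₁)²/(n₁-1) + (s₂²/n₂)²/(n₂-1)] ≈ 21.52
t = (x̄₁ - x̄₂) / SE = (75.97 - 72.91) / 2.6917 = 3.06 / 2.6917 = 1.137
p-value = 0.2681

Since p-value > α = 0.01, we fail to reject H₀.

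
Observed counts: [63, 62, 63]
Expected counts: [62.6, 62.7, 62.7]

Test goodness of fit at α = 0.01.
Chi-square goodness of fit test:
H₀: observed counts match expected distribution
H₁: observed counts differ from expected distribution
df = k - 1 = 2
χ² = Σ(O - E)²/E
   = (63 - 62.6)²/62.6 + (62 - 62.7)²/62.7 + (63 - 62.7)²/62.7
   = 0.003 + 0.008 + 0.001
   = 0.01
p-value = 0.9941

Since p-value > α = 0.01, we fail to reject H₀.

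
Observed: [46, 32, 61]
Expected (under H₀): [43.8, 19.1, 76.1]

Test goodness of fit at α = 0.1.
Chi-square goodness of fit test:
H₀: observed counts match expected distribution
H₁: observed counts differ from expected distribution
df = k - 1 = 2
χ² = Σ(O - E)²/E
   = (46 - 43.8)²/43.8 + (32 - 19.1)²/19.1 + (61 - 76.1)²/76.1
   = 0.111 + 8.713 + 2.996
   = 11.82
p-value = 0.0027

Since p-value < α = 0.1, we reject H₀.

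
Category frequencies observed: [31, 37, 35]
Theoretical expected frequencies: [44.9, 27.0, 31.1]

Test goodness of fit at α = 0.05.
Chi-square goodness of fit test:
H₀: observed counts match expected distribution
H₁: observed counts differ from expected distribution
df = k - 1 = 2
χ² = Σ(O - E)²/E
   = (31 - 44.9)²/44.9 + (37 - 27.0)²/27.0 + (35 - 31.1)²/31.1
   = 4.303 + 3.704 + 0.489
   = 8.50
p-value = 0.0143

Since p-value < α = 0.05, we reject H₀.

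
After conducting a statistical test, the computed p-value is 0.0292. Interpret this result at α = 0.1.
Since p = 0.0292 < α = 0.1, reject H₀.
There is sufficient evidence to reject the null hypothesis; the result is statistically significant at the 0.1 level.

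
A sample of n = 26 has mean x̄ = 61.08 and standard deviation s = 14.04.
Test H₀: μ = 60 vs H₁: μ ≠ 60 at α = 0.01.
One-sample t-test:
H₀: μ = 60
H₁: μ ≠ 60
df = n - 1 = 25
t = (x̄ - μ₀) / (s/√n) = (61.08 - 60) / (14.04/√26) = 0.392
p-value = 0.6982

Since p-value > α = 0.01, we fail to reject H₀.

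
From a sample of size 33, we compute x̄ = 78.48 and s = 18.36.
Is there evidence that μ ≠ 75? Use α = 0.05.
One-sample t-test:
H₀: μ = 75
H₁: μ ≠ 75
df = n - 1 = 32
t = (x̄ - μ₀) / (s/√n) = (78.48 - 75) / (18.36/√33) = 1.089
p-value = 0.2844

Since p-value > α = 0.05, we fail to reject H₀.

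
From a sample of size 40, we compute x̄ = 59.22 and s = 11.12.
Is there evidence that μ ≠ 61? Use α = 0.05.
One-sample t-test:
H₀: μ = 61
H₁: μ ≠ 61
df = n - 1 = 39
t = (x̄ - μ₀) / (s/√n) = (59.22 - 61) / (11.12/√40) = -1.012
p-value = 0.3176

Since p-value > α = 0.05, we fail to reject H₀.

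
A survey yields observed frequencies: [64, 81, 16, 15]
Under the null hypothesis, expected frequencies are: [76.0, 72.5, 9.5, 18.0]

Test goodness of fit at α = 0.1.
Chi-square goodness of fit test:
H₀: observed counts match expected distribution
H₁: observed counts differ from expected distribution
df = k - 1 = 3
χ² = Σ(O - E)²/E
   = (64 - 76.0)²/76.0 + (81 - 72.5)²/72.5 + (16 - 9.5)²/9.5 + (15 - 18.0)²/18.0
   = 1.895 + 0.997 + 4.447 + 0.500
   = 7.84
p-value = 0.0495

Since p-value < α = 0.1, we reject H₀.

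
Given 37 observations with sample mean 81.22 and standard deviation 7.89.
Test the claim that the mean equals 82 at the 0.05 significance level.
One-sample t-test:
H₀: μ = 82
H₁: μ ≠ 82
df = n - 1 = 36
t = (x̄ - μ₀) / (s/√n) = (81.22 - 82) / (7.89/√37) = -0.601
p-value = 0.5514

Since p-value > α = 0.05, we fail to reject H₀.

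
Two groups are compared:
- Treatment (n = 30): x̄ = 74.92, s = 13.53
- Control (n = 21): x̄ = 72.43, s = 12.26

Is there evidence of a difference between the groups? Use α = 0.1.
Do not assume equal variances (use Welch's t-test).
Welch's two-sample t-test:
H₀: μ₁ = μ₂
H₁: μ₁ ≠ μ₂
s₁²/n₁ = 13.53²/30 = 6.1020,  s₂²/n₂ = 12.26²/21 = 7.1575
SE = √(s₁²/n₁ + s₂²/n₂) = √(6.1020 + 7.1575) = 3.6414
df (Welch-Satterthwaite) = (s₁²/n₁ + s₂²/n₂)² / [(s₁²/n₁)²/(n₁-1) + (s₂²/n₂)²/(n₂-1)] ≈ 45.72
t = (x̄₁ - x̄₂) / SE = (74.92 - 72.43) / 3.6414 = 2.49 / 3.6414 = 0.684
p-value = 0.4975

Since p-value > α = 0.1, we fail to reject H₀.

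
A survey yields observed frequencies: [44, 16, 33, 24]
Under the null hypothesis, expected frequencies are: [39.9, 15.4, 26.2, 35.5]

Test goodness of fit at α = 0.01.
Chi-square goodness of fit test:
H₀: observed counts match expected distribution
H₁: observed counts differ from expected distribution
df = k - 1 = 3
χ² = Σ(O - E)²/E
   = (44 - 39.9)²/39.9 + (16 - 15.4)²/15.4 + (33 - 26.2)²/26.2 + (24 - 35.5)²/35.5
   = 0.421 + 0.023 + 1.765 + 3.725
   = 5.93
p-value = 0.1148

Since p-value > α = 0.01, we fail to reject H₀.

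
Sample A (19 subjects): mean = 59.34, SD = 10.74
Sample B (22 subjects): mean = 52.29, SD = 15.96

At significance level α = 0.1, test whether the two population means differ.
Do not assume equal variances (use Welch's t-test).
Welch's two-sample t-test:
H₀: μ₁ = μ₂
H₁: μ₁ ≠ μ₂
s₁²/n₁ = 10.74²/19 = 6.0709,  s₂²/n₂ = 15.96²/22 = 11.5783
SE = √(s₁²/n₁ + s₂²/n₂) = √(6.0709 + 11.5783) = 4.2011
df (Welch-Satterthwaite) = (s₁²/n₁ + s₂²/n₂)² / [(s₁²/n₁)²/(n₁-1) + (s₂²/n₂)²/(n₂-1)] ≈ 36.95
t = (x̄₁ - x̄₂) / SE = (59.34 - 52.29) / 4.2011 = 7.05 / 4.2011 = 1.678
p-value = 0.1018

Since p-value > α = 0.1, we fail to reject H₀.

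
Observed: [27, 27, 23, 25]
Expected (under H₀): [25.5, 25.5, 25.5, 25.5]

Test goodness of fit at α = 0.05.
Chi-square goodness of fit test:
H₀: observed counts match expected distribution
H₁: observed counts differ from expected distribution
df = k - 1 = 3
χ² = Σ(O - E)²/E
   = (27 - 25.5)²/25.5 + (27 - 25.5)²/25.5 + (23 - 25.5)²/25.5 + (25 - 25.5)²/25.5
   = 0.088 + 0.088 + 0.245 + 0.010
   = 0.43
p-value = 0.9337

Since p-value > α = 0.05, we fail to reject H₀.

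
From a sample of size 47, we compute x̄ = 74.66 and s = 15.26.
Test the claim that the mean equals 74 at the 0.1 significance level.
One-sample t-test:
H₀: μ = 74
H₁: μ ≠ 74
df = n - 1 = 46
t = (x̄ - μ₀) / (s/√n) = (74.66 - 74) / (15.26/√47) = 0.297
p-value = 0.7682

Since p-value > α = 0.1, we fail to reject H₀.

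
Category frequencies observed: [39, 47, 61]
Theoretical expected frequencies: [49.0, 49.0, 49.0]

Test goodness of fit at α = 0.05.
Chi-square goodness of fit test:
H₀: observed counts match expected distribution
H₁: observed counts differ from expected distribution
df = k - 1 = 2
χ² = Σ(O - E)²/E
   = (39 - 49.0)²/49.0 + (47 - 49.0)²/49.0 + (61 - 49.0)²/49.0
   = 2.041 + 0.082 + 2.939
   = 5.06
p-value = 0.0796

Since p-value > α = 0.05, we fail to reject H₀.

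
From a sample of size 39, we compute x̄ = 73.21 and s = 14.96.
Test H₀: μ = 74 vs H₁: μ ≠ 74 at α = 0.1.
One-sample t-test:
H₀: μ = 74
H₁: μ ≠ 74
df = n - 1 = 38
t = (x̄ - μ₀) / (s/√n) = (73.21 - 74) / (14.96/√39) = -0.330
p-value = 0.7434

Since p-value > α = 0.1, we fail to reject H₀.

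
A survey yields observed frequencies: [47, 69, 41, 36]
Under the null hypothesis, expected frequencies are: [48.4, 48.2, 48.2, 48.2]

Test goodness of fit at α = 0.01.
Chi-square goodness of fit test:
H₀: observed counts match expected distribution
H₁: observed counts differ from expected distribution
df = k - 1 = 3
χ² = Σ(O - E)²/E
   = (47 - 48.4)²/48.4 + (69 - 48.2)²/48.2 + (41 - 48.2)²/48.2 + (36 - 48.2)²/48.2
   = 0.040 + 8.976 + 1.076 + 3.088
   = 13.18
p-value = 0.0043

Since p-value < α = 0.01, we reject H₀.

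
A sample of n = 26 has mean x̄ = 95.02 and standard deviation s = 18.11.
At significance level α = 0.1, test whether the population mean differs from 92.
One-sample t-test:
H₀: μ = 92
H₁: μ ≠ 92
df = n - 1 = 25
t = (x̄ - μ₀) / (s/√n) = (95.02 - 92) / (18.11/√26) = 0.850
p-value = 0.4032

Since p-value > α = 0.1, we fail to reject H₀.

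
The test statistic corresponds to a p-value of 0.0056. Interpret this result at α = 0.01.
Since p = 0.0056 < α = 0.01, reject H₀.
There is sufficient evidence to reject the null hypothesis; the result is statistically significant at the 0.01 level.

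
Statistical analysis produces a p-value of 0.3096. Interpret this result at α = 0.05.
Since p = 0.3096 > α = 0.05, fail to reject H₀.
There is insufficient evidence to reject the null hypothesis; the result is not statistically significant at the 0.05 level.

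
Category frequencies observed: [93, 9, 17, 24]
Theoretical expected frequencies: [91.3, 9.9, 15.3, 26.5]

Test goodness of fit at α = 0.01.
Chi-square goodness of fit test:
H₀: observed counts match expected distribution
H₁: observed counts differ from expected distribution
df = k - 1 = 3
χ² = Σ(O - E)²/E
   = (93 - 91.3)²/91.3 + (9 - 9.9)²/9.9 + (17 - 15.3)²/15.3 + (24 - 26.5)²/26.5
   = 0.032 + 0.082 + 0.189 + 0.236
   = 0.54
p-value = 0.9104

Since p-value > α = 0.01, we fail to reject H₀.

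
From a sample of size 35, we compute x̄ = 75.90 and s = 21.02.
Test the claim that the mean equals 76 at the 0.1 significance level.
One-sample t-test:
H₀: μ = 76
H₁: μ ≠ 76
df = n - 1 = 34
t = (x̄ - μ₀) / (s/√n) = (75.90 - 76) / (21.02/√35) = -0.028
p-value = 0.9777

Since p-value > α = 0.1, we fail to reject H₀.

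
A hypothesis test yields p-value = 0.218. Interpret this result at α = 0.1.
Since p = 0.218 > α = 0.1, fail to reject H₀.
There is insufficient evidence to reject the null hypothesis; the result is not statistically significant at the 0.1 level.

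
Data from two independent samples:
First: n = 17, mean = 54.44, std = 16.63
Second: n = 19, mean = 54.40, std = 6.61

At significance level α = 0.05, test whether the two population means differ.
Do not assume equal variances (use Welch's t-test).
Welch's two-sample t-test:
H₀: μ₁ = μ₂
H₁: μ₁ ≠ μ₂
s₁²/n₁ = 16.63²/17 = 16.2681,  s₂²/n₂ = 6.61²/19 = 2.2996
SE = √(s₁²/n₁ + s₂²/n₂) = √(16.2681 + 2.2996) = 4.3090
df (Welch-Satterthwaite) = (s₁²/n₁ + s₂²/n₂)² / [(s₁²/n₁)²/(n₁-1) + (s₂²/n₂)²/(n₂-1)] ≈ 20.48
t = (x̄₁ - x̄₂) / SE = (54.44 - 54.40) / 4.3090 = 0.04 / 4.3090 = 0.009
p-value = 0.9927

Since p-value > α = 0.05, we fail to reject H₀.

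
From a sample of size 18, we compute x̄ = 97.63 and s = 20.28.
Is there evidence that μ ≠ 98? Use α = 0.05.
One-sample t-test:
H₀: μ = 98
H₁: μ ≠ 98
df = n - 1 = 17
t = (x̄ - μ₀) / (s/√n) = (97.63 - 98) / (20.28/√18) = -0.077
p-value = 0.9392

Since p-value > α = 0.05, we fail to reject H₀.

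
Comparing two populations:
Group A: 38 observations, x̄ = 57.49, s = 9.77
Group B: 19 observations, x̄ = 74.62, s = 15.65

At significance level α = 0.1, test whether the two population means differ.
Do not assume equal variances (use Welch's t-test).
Welch's two-sample t-test:
H₀: μ₁ = μ₂
H₁: μ₁ ≠ μ₂
s₁²/n₁ = 9.77²/38 = 2.5119,  s₂²/n₂ = 15.65²/19 = 12.8907
SE = √(s₁²/n₁ + s₂²/n₂) = √(2.5119 + 12.8907) = 3.9246
df (Welch-Satterthwaite) = (s₁²/n₁ + s₂²/n₂)² / [(s₁²/n₁)²/(n₁-1) + (s₂²/n₂)²/(n₂-1)] ≈ 25.23
t = (x̄₁ - x̄₂) / SE = (57.49 - 74.62) / 3.9246 = -17.13 / 3.9246 = -4.365
p-value = 0.0002

Since p-value < α = 0.1, we reject H₀.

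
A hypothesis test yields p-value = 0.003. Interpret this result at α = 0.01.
Since p = 0.003 < α = 0.01, reject H₀.
There is sufficient evidence to reject the null hypothesis; the result is statistically significant at the 0.01 level.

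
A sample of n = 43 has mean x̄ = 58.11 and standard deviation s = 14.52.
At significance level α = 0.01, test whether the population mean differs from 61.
One-sample t-test:
H₀: μ = 61
H₁: μ ≠ 61
df = n - 1 = 42
t = (x̄ - μ₀) / (s/√n) = (58.11 - 61) / (14.52/√43) = -1.305
p-value = 0.1989

Since p-value > α = 0.01, we fail to reject H₀.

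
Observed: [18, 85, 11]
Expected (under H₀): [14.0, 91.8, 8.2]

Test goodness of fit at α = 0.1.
Chi-square goodness of fit test:
H₀: observed counts match expected distribution
H₁: observed counts differ from expected distribution
df = k - 1 = 2
χ² = Σ(O - E)²/E
   = (18 - 14.0)²/14.0 + (85 - 91.8)²/91.8 + (11 - 8.2)²/8.2
   = 1.143 + 0.504 + 0.956
   = 2.60
p-value = 0.2722

Since p-value > α = 0.1, we fail to reject H₀.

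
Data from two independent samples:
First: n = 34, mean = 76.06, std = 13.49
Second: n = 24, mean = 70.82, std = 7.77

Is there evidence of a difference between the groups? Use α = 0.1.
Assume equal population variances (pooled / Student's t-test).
Student's two-sample t-test (equal variances):
H₀: μ₁ = μ₂
H₁: μ₁ ≠ μ₂
df = n₁ + n₂ - 2 = 56
Pooled variance s_p² = [(n₁-1)s₁² + (n₂-1)s₂²] / (n₁ + n₂ - 2) = [(33)(13.49²) + (23)(7.77²)] / 56 = 132.0343
SE = √(s_p²(1/n₁ + 1/n₂)) = √(132.0343 × (1/34 + 1/24)) = 3.0635
t = (x̄₁ - x̄₂) / SE = (76.06 - 70.82) / 3.0635 = 5.24 / 3.0635 = 1.710
p-value = 0.0927

Since p-value < α = 0.1, we reject H₀.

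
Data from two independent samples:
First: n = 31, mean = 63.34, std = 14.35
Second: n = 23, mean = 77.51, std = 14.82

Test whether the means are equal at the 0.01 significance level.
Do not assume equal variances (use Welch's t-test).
Welch's two-sample t-test:
H₀: μ₁ = μ₂
H₁: μ₁ ≠ μ₂
s₁²/n₁ = 14.35²/31 = 6.6427,  s₂²/n₂ = 14.82²/23 = 9.5492
SE = √(s₁²/n₁ + s₂²/n₂) = √(6.6427 + 9.5492) = 4.0239
df (Welch-Satterthwaite) = (s₁²/n₁ + s₂²/n₂)² / [(s₁²/n₁)²/(n₁-1) + (s₂²/n₂)²/(n₂-1)] ≈ 46.69
t = (x̄₁ - x̄₂) / SE = (63.34 - 77.51) / 4.0239 = -14.17 / 4.0239 = -3.521
p-value = 0.0010

Since p-value < α = 0.01, we reject H₀.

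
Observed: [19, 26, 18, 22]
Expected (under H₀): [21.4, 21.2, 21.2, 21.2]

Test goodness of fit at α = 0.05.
Chi-square goodness of fit test:
H₀: observed counts match expected distribution
H₁: observed counts differ from expected distribution
df = k - 1 = 3
χ² = Σ(O - E)²/E
   = (19 - 21.4)²/21.4 + (26 - 21.2)²/21.2 + (18 - 21.2)²/21.2 + (22 - 21.2)²/21.2
   = 0.269 + 1.087 + 0.483 + 0.030
   = 1.87
p-value = 0.6000

Since p-value > α = 0.05, we fail to reject H₀.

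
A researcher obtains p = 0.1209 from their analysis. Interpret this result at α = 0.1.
Since p = 0.1209 > α = 0.1, fail to reject H₀.
There is insufficient evidence to reject the null hypothesis; the result is not statistically significant at the 0.1 level.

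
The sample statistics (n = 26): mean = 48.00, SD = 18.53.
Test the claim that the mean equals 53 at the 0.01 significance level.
One-sample t-test:
H₀: μ = 53
H₁: μ ≠ 53
df = n - 1 = 25
t = (x̄ - μ₀) / (s/√n) = (48.00 - 53) / (18.53/√26) = -1.376
p-value = 0.1811

Since p-value > α = 0.01, we fail to reject H₀.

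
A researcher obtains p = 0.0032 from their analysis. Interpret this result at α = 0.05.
Since p = 0.0032 < α = 0.05, reject H₀.
There is sufficient evidence to reject the null hypothesis; the result is statistically significant at the 0.05 level.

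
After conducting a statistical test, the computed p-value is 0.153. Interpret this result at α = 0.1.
Since p = 0.153 > α = 0.1, fail to reject H₀.
There is insufficient evidence to reject the null hypothesis; the result is not statistically significant at the 0.1 level.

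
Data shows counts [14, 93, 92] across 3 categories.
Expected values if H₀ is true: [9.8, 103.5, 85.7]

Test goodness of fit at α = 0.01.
Chi-square goodness of fit test:
H₀: observed counts match expected distribution
H₁: observed counts differ from expected distribution
df = k - 1 = 2
χ² = Σ(O - E)²/E
   = (14 - 9.8)²/9.8 + (93 - 103.5)²/103.5 + (92 - 85.7)²/85.7
   = 1.800 + 1.065 + 0.463
   = 3.33
p-value = 0.1893

Since p-value > α = 0.01, we fail to reject H₀.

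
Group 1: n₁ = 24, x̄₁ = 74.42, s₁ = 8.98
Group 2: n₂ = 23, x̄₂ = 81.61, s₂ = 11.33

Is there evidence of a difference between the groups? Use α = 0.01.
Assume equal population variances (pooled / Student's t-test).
Student's two-sample t-test (equal variances):
H₀: μ₁ = μ₂
H₁: μ₁ ≠ μ₂
df = n₁ + n₂ - 2 = 45
Pooled variance s_p² = [(n₁-1)s₁² + (n₂-1)s₂²] / (n₁ + n₂ - 2) = [(23)(8.98²) + (22)(11.33²)] / 45 = 103.9743
SE = √(s_p²(1/n₁ + 1/n₂)) = √(103.9743 × (1/24 + 1/23)) = 2.9754
t = (x̄₁ - x̄₂) / SE = (74.42 - 81.61) / 2.9754 = -7.19 / 2.9754 = -2.416
p-value = 0.0198

Since p-value > α = 0.01, we fail to reject H₀.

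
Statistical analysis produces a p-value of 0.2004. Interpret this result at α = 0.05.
Since p = 0.2004 > α = 0.05, fail to reject H₀.
There is insufficient evidence to reject the null hypothesis; the result is not statistically significant at the 0.05 level.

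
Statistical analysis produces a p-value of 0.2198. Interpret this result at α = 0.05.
Since p = 0.2198 > α = 0.05, fail to reject H₀.
There is insufficient evidence to reject the null hypothesis; the result is not statistically significant at the 0.05 level.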